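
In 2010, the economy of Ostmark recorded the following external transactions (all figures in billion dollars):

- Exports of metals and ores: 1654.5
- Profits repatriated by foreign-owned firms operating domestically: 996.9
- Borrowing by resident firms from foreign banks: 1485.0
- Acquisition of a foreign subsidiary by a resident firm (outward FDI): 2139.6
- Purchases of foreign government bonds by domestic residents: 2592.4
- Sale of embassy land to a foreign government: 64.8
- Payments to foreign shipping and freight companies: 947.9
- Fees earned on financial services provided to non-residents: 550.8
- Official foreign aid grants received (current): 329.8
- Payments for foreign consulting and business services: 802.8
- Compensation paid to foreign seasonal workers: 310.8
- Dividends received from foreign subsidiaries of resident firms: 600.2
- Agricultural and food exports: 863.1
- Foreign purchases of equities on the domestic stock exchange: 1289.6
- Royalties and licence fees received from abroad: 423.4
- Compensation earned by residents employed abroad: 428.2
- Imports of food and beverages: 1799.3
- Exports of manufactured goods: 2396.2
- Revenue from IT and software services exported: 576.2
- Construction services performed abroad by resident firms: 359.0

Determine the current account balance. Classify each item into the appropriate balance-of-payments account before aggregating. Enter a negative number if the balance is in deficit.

Goods: 2396.2 - 1799.3 + 1654.5 + 863.1 = 3114.5
Services: -947.9 + 550.8 + 359.0 - 802.8 + 576.2 + 423.4 = 158.7
Primary income: 600.2 - 996.9 - 310.8 + 428.2 = -279.3
Secondary income: 329.8
Current account = 3114.5 + 158.7 + (-279.3) + 329.8 = 3323.7
(Excluded from the current account — financial account: borrowing by resident firms from foreign banks 1485.0, acquisition of a foreign subsidiary by a resident firm (outward FDI) 2139.6, purchases of foreign government bonds by domestic residents 2592.4, foreign purchases of equities on the domestic stock exchange 1289.6; capital account: sale of embassy land to a foreign government 64.8.)

3323.7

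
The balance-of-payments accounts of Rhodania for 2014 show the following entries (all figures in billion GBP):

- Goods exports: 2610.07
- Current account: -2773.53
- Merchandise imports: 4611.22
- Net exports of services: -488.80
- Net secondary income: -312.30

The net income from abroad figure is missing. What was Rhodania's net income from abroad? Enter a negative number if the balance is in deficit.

Current account = goods balance + services balance + net primary income + net secondary income
Sum of the known components = -2802.25
Net income from abroad = CA - (known components) = -2773.53 - (-2802.25) = 28.72

28.72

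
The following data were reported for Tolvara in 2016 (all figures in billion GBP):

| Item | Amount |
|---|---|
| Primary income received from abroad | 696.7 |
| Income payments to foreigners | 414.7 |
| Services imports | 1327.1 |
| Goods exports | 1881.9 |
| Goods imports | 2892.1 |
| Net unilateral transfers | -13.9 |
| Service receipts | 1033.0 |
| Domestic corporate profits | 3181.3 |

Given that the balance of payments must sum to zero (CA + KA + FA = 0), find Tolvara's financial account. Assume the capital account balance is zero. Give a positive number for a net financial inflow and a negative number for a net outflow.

1036.2

Goods balance = 1881.9 - 2892.1 = -1010.2
Services balance = 1033.0 - 1327.1 = -294.1
Trade balance (goods + services) = -1010.2 + (-294.1) = -1304.3
Net primary income = 696.7 - 414.7 = 282.0
Net secondary income = -13.9
Current account = -1304.3 + 282.0 + (-13.9) = -1036.2
Financial account = -(-1036.2) = 1036.2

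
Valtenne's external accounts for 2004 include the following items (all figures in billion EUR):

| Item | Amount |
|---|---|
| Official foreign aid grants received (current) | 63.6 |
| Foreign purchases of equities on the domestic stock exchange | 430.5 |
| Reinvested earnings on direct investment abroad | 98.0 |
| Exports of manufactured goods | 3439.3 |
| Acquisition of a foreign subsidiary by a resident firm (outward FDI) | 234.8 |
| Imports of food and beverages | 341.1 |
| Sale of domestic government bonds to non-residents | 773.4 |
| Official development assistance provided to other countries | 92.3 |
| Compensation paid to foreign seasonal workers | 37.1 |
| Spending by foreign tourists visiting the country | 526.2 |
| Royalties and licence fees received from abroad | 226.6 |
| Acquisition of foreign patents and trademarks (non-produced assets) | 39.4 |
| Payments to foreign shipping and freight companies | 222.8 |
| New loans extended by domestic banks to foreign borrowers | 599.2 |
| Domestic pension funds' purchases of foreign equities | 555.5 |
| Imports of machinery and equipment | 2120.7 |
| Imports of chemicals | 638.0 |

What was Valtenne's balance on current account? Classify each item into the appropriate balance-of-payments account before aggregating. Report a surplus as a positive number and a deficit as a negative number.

901.7

Goods: -341.1 - 2120.7 - 638.0 + 3439.3 = 339.5
Services: 526.2 + 226.6 - 222.8 = 530.0
Primary income: 98.0 - 37.1 = 60.9
Secondary income: -92.3 + 63.6 = -28.7
Current account = 339.5 + 530.0 + 60.9 + (-28.7) = 901.7
(Excluded from the current account — financial account: foreign purchases of equities on the domestic stock exchange 430.5, acquisition of a foreign subsidiary by a resident firm (outward FDI) 234.8, sale of domestic government bonds to non-residents 773.4, new loans extended by domestic banks to foreign borrowers 599.2, domestic pension funds' purchases of foreign equities 555.5; capital account: acquisition of foreign patents and trademarks (non-produced assets) 39.4.)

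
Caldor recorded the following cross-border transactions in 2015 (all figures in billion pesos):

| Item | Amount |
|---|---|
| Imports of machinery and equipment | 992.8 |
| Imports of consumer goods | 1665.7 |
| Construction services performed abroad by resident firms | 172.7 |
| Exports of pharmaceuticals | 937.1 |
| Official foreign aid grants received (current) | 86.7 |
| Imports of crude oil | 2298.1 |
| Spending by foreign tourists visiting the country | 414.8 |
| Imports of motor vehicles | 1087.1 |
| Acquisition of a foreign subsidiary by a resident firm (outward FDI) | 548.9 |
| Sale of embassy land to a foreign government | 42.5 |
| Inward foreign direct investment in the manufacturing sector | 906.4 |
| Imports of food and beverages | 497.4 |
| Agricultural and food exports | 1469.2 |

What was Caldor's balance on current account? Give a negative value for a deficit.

-3460.6

Goods: -1087.1 - 1665.7 - 497.4 + 937.1 - 2298.1 - 992.8 + 1469.2 = -4134.8
Services: 414.8 + 172.7 = 587.5
Secondary income: 86.7
Current account = (-4134.8) + 587.5 + 86.7 = -3460.6
(Excluded from the current account — financial account: acquisition of a foreign subsidiary by a resident firm (outward FDI) 548.9, inward foreign direct investment in the manufacturing sector 906.4; capital account: sale of embassy land to a foreign government 42.5.)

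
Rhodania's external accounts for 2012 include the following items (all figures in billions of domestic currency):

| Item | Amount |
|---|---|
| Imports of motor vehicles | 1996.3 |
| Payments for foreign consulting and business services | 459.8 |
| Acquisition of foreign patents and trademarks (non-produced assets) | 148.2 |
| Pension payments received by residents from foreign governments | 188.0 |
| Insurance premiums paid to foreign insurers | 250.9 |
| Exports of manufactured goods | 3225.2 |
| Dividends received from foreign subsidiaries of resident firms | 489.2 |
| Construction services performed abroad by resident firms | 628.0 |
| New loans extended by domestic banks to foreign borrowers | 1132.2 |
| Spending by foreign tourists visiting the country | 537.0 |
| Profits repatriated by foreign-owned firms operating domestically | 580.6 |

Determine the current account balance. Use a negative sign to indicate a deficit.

1779.8

Goods: 3225.2 - 1996.3 = 1228.9
Services: -250.9 + 628.0 - 459.8 + 537.0 = 454.3
Primary income: -580.6 + 489.2 = -91.4
Secondary income: 188.0
Current account = 1228.9 + 454.3 + (-91.4) + 188.0 = 1779.8
(Excluded from the current account — capital account: acquisition of foreign patents and trademarks (non-produced assets) 148.2; financial account: new loans extended by domestic banks to foreign borrowers 1132.2.)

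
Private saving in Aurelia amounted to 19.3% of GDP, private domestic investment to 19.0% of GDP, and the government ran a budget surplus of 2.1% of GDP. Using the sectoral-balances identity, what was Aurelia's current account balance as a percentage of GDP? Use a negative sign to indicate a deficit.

By the sectoral-balances identity, CA = (S_private - I) + (T - G).
Private balance = 19.3 - 19.0 = 0.3
Government balance (T - G) = 2.1
CA = 0.3 + 2.1 = 2.4

2.4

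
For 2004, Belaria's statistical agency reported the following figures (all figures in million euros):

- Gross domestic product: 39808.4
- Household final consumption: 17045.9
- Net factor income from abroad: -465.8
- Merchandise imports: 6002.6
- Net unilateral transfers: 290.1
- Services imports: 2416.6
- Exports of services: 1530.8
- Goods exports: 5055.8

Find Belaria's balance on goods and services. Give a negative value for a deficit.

-1832.6

Goods balance = 5055.8 - 6002.6 = -946.8
Services balance = 1530.8 - 2416.6 = -885.8
Trade balance (goods + services) = -946.8 + (-885.8) = -1832.6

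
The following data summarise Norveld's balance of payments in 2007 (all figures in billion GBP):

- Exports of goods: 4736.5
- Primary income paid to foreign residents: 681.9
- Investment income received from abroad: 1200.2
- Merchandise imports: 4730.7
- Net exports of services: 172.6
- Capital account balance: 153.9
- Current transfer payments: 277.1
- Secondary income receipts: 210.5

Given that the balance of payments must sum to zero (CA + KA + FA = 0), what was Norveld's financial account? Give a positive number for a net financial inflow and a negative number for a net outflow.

-784.0

Goods balance = 4736.5 - 4730.7 = 5.8
Services balance = 172.6
Trade balance (goods + services) = 5.8 + 172.6 = 178.4
Net primary income = 1200.2 - 681.9 = 518.3
Net secondary income = 210.5 - 277.1 = -66.6
Current account = 178.4 + 518.3 + (-66.6) = 630.1
Financial account = -(630.1 + 153.9) = -784.0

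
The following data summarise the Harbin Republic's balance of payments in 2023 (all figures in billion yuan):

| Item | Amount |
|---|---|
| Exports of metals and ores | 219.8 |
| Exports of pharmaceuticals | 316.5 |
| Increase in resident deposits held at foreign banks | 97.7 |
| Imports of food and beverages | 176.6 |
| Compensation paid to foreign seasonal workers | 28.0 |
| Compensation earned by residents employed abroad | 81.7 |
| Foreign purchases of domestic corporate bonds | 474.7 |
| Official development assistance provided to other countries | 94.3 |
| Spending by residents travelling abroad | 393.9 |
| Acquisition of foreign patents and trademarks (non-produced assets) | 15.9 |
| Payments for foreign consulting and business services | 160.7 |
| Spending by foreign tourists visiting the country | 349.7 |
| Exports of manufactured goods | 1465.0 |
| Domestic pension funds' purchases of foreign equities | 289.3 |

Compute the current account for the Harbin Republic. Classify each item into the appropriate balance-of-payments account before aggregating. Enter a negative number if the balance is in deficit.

1579.2

Goods: 219.8 - 176.6 + 1465.0 + 316.5 = 1824.7
Services: -393.9 + 349.7 - 160.7 = -204.9
Primary income: -28.0 + 81.7 = 53.7
Secondary income: -94.3
Current account = 1824.7 + (-204.9) + 53.7 + (-94.3) = 1579.2
(Excluded from the current account — financial account: increase in resident deposits held at foreign banks 97.7, foreign purchases of domestic corporate bonds 474.7, domestic pension funds' purchases of foreign equities 289.3; capital account: acquisition of foreign patents and trademarks (non-produced assets) 15.9.)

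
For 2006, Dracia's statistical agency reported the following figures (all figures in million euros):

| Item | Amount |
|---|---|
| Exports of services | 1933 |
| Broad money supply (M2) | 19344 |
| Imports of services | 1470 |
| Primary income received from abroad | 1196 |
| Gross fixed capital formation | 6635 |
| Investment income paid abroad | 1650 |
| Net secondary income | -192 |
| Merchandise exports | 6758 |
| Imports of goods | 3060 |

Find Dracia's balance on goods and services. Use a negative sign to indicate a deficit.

Goods balance = 6758 - 3060 = 3698
Services balance = 1933 - 1470 = 463
Trade balance (goods + services) = 3698 + 463 = 4161

4161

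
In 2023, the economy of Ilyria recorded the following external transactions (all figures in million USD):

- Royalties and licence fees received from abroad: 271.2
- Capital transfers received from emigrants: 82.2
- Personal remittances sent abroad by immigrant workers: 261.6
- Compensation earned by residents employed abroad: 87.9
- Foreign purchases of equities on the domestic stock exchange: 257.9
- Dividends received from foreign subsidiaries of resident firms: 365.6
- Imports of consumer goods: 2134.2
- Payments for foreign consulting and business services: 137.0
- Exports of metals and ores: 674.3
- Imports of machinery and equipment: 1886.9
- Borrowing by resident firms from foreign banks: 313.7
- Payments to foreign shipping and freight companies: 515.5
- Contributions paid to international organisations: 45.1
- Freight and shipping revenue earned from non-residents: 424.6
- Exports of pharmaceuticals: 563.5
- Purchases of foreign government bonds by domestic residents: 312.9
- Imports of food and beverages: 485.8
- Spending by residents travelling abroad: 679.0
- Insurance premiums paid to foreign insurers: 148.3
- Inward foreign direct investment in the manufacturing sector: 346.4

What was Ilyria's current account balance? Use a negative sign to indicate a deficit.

-3906.3

Goods: -1886.9 + 563.5 - 2134.2 + 674.3 - 485.8 = -3269.1
Services: -515.5 + 424.6 - 148.3 - 679.0 - 137.0 + 271.2 = -784.0
Primary income: 365.6 + 87.9 = 453.5
Secondary income: -45.1 - 261.6 = -306.7
Current account = (-3269.1) + (-784.0) + 453.5 + (-306.7) = -3906.3
(Excluded from the current account — capital account: capital transfers received from emigrants 82.2; financial account: foreign purchases of equities on the domestic stock exchange 257.9, borrowing by resident firms from foreign banks 313.7, purchases of foreign government bonds by domestic residents 312.9, inward foreign direct investment in the manufacturing sector 346.4.)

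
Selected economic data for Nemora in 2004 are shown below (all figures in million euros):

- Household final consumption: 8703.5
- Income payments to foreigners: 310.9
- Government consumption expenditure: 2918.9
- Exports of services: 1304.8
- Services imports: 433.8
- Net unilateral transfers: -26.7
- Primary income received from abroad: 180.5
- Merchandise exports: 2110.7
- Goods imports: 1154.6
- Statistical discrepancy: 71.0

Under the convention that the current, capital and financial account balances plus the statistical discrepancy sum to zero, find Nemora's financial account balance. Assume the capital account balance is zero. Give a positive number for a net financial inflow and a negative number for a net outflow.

-1741.0

Goods balance = 2110.7 - 1154.6 = 956.1
Services balance = 1304.8 - 433.8 = 871.0
Trade balance (goods + services) = 956.1 + 871.0 = 1827.1
Net primary income = 180.5 - 310.9 = -130.4
Net secondary income = -26.7
Current account = 1827.1 + (-130.4) + (-26.7) = 1670.0
Financial account = -(1670.0 + 71.0) = -1741.0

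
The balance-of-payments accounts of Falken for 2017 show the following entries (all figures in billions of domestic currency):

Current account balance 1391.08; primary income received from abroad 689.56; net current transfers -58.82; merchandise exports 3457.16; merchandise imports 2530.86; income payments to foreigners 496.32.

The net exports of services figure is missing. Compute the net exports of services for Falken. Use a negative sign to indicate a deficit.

Current account = goods balance + services balance + net primary income + net secondary income
Sum of the known components = 1060.72
Net exports of services = CA - (known components) = 1391.08 - 1060.72 = 330.36

330.36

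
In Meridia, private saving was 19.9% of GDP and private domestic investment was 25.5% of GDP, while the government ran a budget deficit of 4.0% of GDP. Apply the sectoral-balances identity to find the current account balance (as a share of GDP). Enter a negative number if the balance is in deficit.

By the sectoral-balances identity, CA = (S_private - I) + (T - G).
Private balance = 19.9 - 25.5 = -5.6
Government balance (T - G) = -4.0
CA = -5.6 + (-4.0) = -9.6

-9.6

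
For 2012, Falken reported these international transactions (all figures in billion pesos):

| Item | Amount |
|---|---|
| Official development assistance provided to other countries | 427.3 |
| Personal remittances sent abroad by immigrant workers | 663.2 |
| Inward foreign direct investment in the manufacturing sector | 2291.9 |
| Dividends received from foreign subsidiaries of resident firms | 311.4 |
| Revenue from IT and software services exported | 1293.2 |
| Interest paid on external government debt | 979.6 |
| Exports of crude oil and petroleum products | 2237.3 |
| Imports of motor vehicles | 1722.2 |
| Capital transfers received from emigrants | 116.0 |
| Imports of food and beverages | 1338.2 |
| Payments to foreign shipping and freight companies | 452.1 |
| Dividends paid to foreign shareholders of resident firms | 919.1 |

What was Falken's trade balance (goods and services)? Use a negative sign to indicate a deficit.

Goods: -1338.2 + 2237.3 - 1722.2 = -823.1
Services: 1293.2 - 452.1 = 841.1
Trade balance = -823.1 + 841.1 = 18.0
(Excluded from the trade balance — secondary income: official development assistance provided to other countries 427.3, personal remittances sent abroad by immigrant workers 663.2; financial account: inward foreign direct investment in the manufacturing sector 2291.9; primary income: dividends received from foreign subsidiaries of resident firms 311.4, interest paid on external government debt 979.6, dividends paid to foreign shareholders of resident firms 919.1; capital account: capital transfers received from emigrants 116.0.)

18.0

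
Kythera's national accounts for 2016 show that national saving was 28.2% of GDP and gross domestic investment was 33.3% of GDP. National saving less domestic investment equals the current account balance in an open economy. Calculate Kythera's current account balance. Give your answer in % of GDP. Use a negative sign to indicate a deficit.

-5.1

S - I = CA (net lending to the rest of the world).
CA = S - I = 28.2 - 33.3 = -5.1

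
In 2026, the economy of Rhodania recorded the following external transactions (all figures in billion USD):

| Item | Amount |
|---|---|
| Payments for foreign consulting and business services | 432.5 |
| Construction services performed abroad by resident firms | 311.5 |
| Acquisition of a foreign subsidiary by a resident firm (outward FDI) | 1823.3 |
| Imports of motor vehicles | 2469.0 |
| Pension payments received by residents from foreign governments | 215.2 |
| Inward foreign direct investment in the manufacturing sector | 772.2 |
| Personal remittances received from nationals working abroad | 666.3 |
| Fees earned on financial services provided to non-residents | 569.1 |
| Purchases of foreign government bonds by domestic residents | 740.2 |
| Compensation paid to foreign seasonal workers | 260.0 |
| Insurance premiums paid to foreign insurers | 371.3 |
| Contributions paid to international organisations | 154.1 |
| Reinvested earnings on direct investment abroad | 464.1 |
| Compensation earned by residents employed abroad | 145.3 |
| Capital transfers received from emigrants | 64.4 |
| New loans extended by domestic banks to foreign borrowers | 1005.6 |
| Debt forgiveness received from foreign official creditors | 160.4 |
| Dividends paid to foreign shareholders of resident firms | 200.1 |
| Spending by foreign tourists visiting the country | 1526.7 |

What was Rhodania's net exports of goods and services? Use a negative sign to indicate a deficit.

Goods: -2469.0
Services: 311.5 + 569.1 + 1526.7 - 432.5 - 371.3 = 1603.5
Trade balance = -2469.0 + 1603.5 = -865.5
(Excluded from the trade balance — financial account: acquisition of a foreign subsidiary by a resident firm (outward FDI) 1823.3, inward foreign direct investment in the manufacturing sector 772.2, purchases of foreign government bonds by domestic residents 740.2, new loans extended by domestic banks to foreign borrowers 1005.6; secondary income: pension payments received by residents from foreign governments 215.2, personal remittances received from nationals working abroad 666.3, contributions paid to international organisations 154.1; primary income: compensation paid to foreign seasonal workers 260.0, reinvested earnings on direct investment abroad 464.1, compensation earned by residents employed abroad 145.3, dividends paid to foreign shareholders of resident firms 200.1; capital account: capital transfers received from emigrants 64.4, debt forgiveness received from foreign official creditors 160.4.)

-865.5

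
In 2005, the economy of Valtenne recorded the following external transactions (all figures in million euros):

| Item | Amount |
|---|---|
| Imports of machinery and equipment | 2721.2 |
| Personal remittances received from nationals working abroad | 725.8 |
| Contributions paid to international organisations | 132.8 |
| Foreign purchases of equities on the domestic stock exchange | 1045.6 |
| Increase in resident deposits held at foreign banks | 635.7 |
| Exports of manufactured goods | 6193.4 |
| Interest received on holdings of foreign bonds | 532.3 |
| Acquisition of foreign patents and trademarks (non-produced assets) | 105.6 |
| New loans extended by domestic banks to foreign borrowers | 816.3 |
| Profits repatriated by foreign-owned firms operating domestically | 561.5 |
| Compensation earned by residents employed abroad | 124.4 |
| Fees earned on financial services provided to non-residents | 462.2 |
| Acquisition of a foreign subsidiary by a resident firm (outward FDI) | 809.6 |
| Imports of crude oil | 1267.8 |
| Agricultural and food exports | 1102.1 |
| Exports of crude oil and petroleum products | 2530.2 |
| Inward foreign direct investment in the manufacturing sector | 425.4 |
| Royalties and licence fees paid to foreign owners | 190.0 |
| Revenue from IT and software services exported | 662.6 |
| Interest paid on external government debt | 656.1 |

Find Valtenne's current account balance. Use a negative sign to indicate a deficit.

Goods: -2721.2 + 2530.2 - 1267.8 + 1102.1 + 6193.4 = 5836.7
Services: 462.2 + 662.6 - 190.0 = 934.8
Primary income: 124.4 - 656.1 + 532.3 - 561.5 = -560.9
Secondary income: 725.8 - 132.8 = 593.0
Current account = 5836.7 + 934.8 + (-560.9) + 593.0 = 6803.6
(Excluded from the current account — financial account: foreign purchases of equities on the domestic stock exchange 1045.6, increase in resident deposits held at foreign banks 635.7, new loans extended by domestic banks to foreign borrowers 816.3, acquisition of a foreign subsidiary by a resident firm (outward FDI) 809.6, inward foreign direct investment in the manufacturing sector 425.4; capital account: acquisition of foreign patents and trademarks (non-produced assets) 105.6.)

6803.6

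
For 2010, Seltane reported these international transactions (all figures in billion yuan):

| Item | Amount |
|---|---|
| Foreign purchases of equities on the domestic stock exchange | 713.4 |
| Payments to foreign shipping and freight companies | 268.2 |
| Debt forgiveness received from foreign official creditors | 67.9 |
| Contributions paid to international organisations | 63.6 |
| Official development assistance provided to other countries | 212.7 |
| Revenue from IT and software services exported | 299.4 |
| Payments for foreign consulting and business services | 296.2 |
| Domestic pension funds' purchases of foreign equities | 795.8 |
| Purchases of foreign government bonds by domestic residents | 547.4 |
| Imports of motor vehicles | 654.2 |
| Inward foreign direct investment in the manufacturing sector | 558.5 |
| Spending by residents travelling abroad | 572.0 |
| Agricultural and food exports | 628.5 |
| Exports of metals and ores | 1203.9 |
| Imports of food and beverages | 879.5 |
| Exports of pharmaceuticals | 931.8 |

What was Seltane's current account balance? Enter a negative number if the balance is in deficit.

Goods: -654.2 + 628.5 + 1203.9 - 879.5 + 931.8 = 1230.5
Services: -268.2 - 572.0 - 296.2 + 299.4 = -837.0
Secondary income: -212.7 - 63.6 = -276.3
Current account = 1230.5 + (-837.0) + (-276.3) = 117.2
(Excluded from the current account — financial account: foreign purchases of equities on the domestic stock exchange 713.4, domestic pension funds' purchases of foreign equities 795.8, purchases of foreign government bonds by domestic residents 547.4, inward foreign direct investment in the manufacturing sector 558.5; capital account: debt forgiveness received from foreign official creditors 67.9.)

117.2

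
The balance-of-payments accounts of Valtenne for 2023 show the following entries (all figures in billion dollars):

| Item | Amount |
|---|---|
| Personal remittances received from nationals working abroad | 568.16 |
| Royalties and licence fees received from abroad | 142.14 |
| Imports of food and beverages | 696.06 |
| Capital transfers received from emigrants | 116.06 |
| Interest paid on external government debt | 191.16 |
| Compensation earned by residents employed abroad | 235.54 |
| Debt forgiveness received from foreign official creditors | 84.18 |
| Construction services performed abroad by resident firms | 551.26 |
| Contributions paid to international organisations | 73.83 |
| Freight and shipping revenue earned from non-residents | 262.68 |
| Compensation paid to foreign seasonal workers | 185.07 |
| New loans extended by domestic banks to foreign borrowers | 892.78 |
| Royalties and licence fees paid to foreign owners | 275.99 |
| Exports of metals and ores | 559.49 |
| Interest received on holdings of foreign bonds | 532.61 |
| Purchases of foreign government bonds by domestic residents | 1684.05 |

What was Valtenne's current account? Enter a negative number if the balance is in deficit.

1429.77

Goods: -696.06 + 559.49 = -136.57
Services: -275.99 + 551.26 + 262.68 + 142.14 = 680.09
Primary income: 235.54 + 532.61 - 191.16 - 185.07 = 391.92
Secondary income: -73.83 + 568.16 = 494.33
Current account = (-136.57) + 680.09 + 391.92 + 494.33 = 1429.77
(Excluded from the current account — capital account: capital transfers received from emigrants 116.06, debt forgiveness received from foreign official creditors 84.18; financial account: new loans extended by domestic banks to foreign borrowers 892.78, purchases of foreign government bonds by domestic residents 1684.05.)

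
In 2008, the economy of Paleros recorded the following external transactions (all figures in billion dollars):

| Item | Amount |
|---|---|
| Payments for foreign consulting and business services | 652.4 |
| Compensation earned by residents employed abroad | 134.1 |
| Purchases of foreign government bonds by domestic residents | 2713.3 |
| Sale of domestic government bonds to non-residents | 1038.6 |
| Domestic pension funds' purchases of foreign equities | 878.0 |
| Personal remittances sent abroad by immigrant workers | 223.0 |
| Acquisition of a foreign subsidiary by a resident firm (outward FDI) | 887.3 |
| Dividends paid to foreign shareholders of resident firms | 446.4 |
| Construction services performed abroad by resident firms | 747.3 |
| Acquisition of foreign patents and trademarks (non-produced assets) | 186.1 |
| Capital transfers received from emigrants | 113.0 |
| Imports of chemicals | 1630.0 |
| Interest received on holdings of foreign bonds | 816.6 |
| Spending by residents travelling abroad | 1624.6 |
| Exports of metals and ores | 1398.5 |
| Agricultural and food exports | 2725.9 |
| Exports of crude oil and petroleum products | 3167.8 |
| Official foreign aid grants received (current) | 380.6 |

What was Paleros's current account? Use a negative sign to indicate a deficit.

Goods: -1630.0 + 3167.8 + 1398.5 + 2725.9 = 5662.2
Services: -1624.6 - 652.4 + 747.3 = -1529.7
Primary income: 134.1 + 816.6 - 446.4 = 504.3
Secondary income: 380.6 - 223.0 = 157.6
Current account = 5662.2 + (-1529.7) + 504.3 + 157.6 = 4794.4
(Excluded from the current account — financial account: purchases of foreign government bonds by domestic residents 2713.3, sale of domestic government bonds to non-residents 1038.6, domestic pension funds' purchases of foreign equities 878.0, acquisition of a foreign subsidiary by a resident firm (outward FDI) 887.3; capital account: acquisition of foreign patents and trademarks (non-produced assets) 186.1, capital transfers received from emigrants 113.0.)

4794.4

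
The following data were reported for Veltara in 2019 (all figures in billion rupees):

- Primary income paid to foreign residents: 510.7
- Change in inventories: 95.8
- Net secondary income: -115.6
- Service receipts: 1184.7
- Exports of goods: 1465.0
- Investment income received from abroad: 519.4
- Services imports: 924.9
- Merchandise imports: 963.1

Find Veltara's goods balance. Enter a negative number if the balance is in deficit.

Goods balance = 1465.0 - 963.1 = 501.9

501.9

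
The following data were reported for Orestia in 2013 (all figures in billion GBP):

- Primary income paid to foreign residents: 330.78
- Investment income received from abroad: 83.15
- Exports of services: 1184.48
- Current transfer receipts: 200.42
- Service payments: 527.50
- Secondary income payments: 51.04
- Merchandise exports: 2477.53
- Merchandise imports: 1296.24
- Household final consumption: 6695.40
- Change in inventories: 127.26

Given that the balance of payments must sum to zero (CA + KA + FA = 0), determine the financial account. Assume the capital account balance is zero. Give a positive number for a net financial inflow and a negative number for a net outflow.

-1740.02

Goods balance = 2477.53 - 1296.24 = 1181.29
Services balance = 1184.48 - 527.50 = 656.98
Trade balance (goods + services) = 1181.29 + 656.98 = 1838.27
Net primary income = 83.15 - 330.78 = -247.63
Net secondary income = 200.42 - 51.04 = 149.38
Current account = 1838.27 + (-247.63) + 149.38 = 1740.02
Financial account = -(1740.02) = -1740.02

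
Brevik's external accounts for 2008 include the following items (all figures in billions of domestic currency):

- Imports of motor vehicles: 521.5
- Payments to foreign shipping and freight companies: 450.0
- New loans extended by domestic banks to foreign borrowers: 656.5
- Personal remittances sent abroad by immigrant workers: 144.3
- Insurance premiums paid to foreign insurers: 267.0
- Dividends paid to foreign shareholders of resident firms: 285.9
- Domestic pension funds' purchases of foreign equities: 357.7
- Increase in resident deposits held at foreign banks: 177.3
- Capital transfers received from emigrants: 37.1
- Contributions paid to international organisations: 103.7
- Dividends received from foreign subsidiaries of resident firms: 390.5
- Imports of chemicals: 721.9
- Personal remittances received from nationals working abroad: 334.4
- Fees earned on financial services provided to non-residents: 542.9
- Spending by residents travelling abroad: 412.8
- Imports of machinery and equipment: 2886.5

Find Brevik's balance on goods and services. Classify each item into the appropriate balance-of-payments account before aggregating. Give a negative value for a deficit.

-4716.8

Goods: -721.9 - 2886.5 - 521.5 = -4129.9
Services: -267.0 - 450.0 + 542.9 - 412.8 = -586.9
Trade balance = -4129.9 + (-586.9) = -4716.8
(Excluded from the trade balance — financial account: new loans extended by domestic banks to foreign borrowers 656.5, domestic pension funds' purchases of foreign equities 357.7, increase in resident deposits held at foreign banks 177.3; secondary income: personal remittances sent abroad by immigrant workers 144.3, contributions paid to international organisations 103.7, personal remittances received from nationals working abroad 334.4; primary income: dividends paid to foreign shareholders of resident firms 285.9, dividends received from foreign subsidiaries of resident firms 390.5; capital account: capital transfers received from emigrants 37.1.)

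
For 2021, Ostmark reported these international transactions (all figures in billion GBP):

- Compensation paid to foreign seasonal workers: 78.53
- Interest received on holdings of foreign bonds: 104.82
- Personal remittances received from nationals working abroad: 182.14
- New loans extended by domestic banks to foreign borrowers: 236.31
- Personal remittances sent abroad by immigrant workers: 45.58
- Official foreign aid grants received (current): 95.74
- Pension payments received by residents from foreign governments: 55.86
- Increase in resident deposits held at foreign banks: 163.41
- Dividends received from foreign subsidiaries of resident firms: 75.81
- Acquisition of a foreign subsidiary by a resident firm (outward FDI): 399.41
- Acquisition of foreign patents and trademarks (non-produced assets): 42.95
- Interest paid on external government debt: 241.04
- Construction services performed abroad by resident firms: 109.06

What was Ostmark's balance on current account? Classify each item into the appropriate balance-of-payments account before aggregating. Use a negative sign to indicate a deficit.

258.28

Services: 109.06
Primary income: 104.82 - 78.53 + 75.81 - 241.04 = -138.94
Secondary income: -45.58 + 55.86 + 182.14 + 95.74 = 288.16
Current account = 109.06 + (-138.94) + 288.16 = 258.28
(Excluded from the current account — financial account: new loans extended by domestic banks to foreign borrowers 236.31, increase in resident deposits held at foreign banks 163.41, acquisition of a foreign subsidiary by a resident firm (outward FDI) 399.41; capital account: acquisition of foreign patents and trademarks (non-produced assets) 42.95.)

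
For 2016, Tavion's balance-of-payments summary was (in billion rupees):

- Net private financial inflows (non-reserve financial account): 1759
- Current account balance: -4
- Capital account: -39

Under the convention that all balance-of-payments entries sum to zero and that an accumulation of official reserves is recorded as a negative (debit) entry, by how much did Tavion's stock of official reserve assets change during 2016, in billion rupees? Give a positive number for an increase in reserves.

1716

Official reserve transactions balance = -((-4) + (-39) + 1759) = -1716
An accumulation of reserves is recorded as a debit (negative entry), so the change in the stock of reserves is the negative of that balance.
Change in official reserves = -(-1716) = 1716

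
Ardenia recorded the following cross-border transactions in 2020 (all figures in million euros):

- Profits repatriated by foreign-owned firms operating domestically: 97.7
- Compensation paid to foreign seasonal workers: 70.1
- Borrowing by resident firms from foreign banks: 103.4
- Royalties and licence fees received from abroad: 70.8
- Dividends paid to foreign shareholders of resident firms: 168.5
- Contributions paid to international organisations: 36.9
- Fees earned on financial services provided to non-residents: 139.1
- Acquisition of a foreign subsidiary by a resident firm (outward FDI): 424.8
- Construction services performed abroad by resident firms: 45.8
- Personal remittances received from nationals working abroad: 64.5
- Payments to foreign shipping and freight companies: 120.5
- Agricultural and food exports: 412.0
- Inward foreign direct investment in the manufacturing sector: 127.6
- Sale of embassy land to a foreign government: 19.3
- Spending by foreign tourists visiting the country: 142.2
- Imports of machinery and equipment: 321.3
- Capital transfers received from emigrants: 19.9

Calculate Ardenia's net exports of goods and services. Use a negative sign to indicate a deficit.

368.1

Goods: -321.3 + 412.0 = 90.7
Services: 45.8 + 142.2 + 70.8 - 120.5 + 139.1 = 277.4
Trade balance = 90.7 + 277.4 = 368.1
(Excluded from the trade balance — primary income: profits repatriated by foreign-owned firms operating domestically 97.7, compensation paid to foreign seasonal workers 70.1, dividends paid to foreign shareholders of resident firms 168.5; financial account: borrowing by resident firms from foreign banks 103.4, acquisition of a foreign subsidiary by a resident firm (outward FDI) 424.8, inward foreign direct investment in the manufacturing sector 127.6; secondary income: contributions paid to international organisations 36.9, personal remittances received from nationals working abroad 64.5; capital account: sale of embassy land to a foreign government 19.3, capital transfers received from emigrants 19.9.)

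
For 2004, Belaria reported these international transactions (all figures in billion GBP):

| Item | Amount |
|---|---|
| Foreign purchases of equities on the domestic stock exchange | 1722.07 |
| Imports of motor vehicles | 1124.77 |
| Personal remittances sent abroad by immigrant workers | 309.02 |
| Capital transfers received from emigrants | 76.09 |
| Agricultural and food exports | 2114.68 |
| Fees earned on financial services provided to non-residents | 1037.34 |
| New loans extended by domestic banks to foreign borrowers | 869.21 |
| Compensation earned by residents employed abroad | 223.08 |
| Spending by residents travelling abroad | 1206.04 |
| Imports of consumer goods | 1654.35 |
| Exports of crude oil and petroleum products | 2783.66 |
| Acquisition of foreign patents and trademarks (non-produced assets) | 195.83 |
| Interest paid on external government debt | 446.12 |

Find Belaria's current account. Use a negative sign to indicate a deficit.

Goods: -1124.77 + 2783.66 + 2114.68 - 1654.35 = 2119.22
Services: -1206.04 + 1037.34 = -168.70
Primary income: 223.08 - 446.12 = -223.04
Secondary income: -309.02
Current account = 2119.22 + (-168.70) + (-223.04) + (-309.02) = 1418.46
(Excluded from the current account — financial account: foreign purchases of equities on the domestic stock exchange 1722.07, new loans extended by domestic banks to foreign borrowers 869.21; capital account: capital transfers received from emigrants 76.09, acquisition of foreign patents and trademarks (non-produced assets) 195.83.)

1418.46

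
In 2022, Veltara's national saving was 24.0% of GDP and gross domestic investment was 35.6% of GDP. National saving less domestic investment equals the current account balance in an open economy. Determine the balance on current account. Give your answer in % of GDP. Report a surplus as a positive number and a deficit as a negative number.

-11.6

S - I = CA (net lending to the rest of the world).
CA = S - I = 24.0 - 35.6 = -11.6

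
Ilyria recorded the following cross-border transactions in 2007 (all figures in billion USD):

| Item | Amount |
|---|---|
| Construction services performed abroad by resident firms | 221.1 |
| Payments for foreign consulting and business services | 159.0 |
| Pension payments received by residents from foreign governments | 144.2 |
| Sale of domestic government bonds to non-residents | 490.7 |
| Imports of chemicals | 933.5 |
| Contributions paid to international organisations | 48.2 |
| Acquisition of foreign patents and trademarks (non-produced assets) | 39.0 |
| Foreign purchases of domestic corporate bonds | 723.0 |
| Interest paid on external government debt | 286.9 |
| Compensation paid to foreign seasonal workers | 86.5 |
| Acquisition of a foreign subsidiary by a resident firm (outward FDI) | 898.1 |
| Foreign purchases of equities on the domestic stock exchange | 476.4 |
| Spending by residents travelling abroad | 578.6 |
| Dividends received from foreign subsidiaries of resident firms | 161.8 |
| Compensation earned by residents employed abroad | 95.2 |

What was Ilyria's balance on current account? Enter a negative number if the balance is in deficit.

-1470.4

Goods: -933.5
Services: -578.6 + 221.1 - 159.0 = -516.5
Primary income: -86.5 + 95.2 - 286.9 + 161.8 = -116.4
Secondary income: -48.2 + 144.2 = 96.0
Current account = (-933.5) + (-516.5) + (-116.4) + 96.0 = -1470.4
(Excluded from the current account — financial account: sale of domestic government bonds to non-residents 490.7, foreign purchases of domestic corporate bonds 723.0, acquisition of a foreign subsidiary by a resident firm (outward FDI) 898.1, foreign purchases of equities on the domestic stock exchange 476.4; capital account: acquisition of foreign patents and trademarks (non-produced assets) 39.0.)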